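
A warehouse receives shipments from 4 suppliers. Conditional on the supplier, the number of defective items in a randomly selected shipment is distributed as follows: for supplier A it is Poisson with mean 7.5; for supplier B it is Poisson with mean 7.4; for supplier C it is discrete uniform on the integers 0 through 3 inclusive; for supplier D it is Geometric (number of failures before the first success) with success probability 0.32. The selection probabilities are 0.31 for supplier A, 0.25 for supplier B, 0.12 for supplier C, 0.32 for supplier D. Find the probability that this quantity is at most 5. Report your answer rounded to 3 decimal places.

0.546

Conditional on each supplier, P(X ≤ 5): A: 0.241436; B: 0.252557; C: 1; D: 0.901133.
By total probability, P(X ≤ 5) = 0.31·0.241436 + 0.25·0.252557 + 0.12·1 + 0.32·0.901133 = 0.546347.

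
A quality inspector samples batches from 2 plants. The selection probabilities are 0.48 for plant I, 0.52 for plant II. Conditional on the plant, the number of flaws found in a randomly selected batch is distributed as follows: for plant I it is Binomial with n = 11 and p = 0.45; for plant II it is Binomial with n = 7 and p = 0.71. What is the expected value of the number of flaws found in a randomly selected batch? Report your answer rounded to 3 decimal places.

Component means — I: 4.95; II: 4.97.
E[X] = 0.48·4.95 + 0.52·4.97 = 4.9604.

4.960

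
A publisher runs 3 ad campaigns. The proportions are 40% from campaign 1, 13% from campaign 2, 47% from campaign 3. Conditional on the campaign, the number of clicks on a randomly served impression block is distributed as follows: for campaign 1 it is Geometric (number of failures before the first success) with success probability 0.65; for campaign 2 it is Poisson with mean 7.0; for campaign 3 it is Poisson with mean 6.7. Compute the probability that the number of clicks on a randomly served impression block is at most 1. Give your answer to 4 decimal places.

Conditional on each campaign, P(X ≤ 1): 1: 0.8775; 2: 0.00729506; 3: 0.00947802.
By total probability, P(X ≤ 1) = 0.4·0.8775 + 0.13·0.00729506 + 0.47·0.00947802 = 0.356403.

0.3564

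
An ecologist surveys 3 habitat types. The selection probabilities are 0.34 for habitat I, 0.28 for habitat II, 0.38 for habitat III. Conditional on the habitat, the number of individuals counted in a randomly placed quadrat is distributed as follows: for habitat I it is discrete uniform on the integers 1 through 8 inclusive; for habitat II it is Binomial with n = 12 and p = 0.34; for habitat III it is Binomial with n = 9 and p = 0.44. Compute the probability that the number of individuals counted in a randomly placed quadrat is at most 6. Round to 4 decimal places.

0.8778

Conditional on each habitat, P(X ≤ 6): I: 0.75; II: 0.92664; III: 0.956256.
By total probability, P(X ≤ 6) = 0.34·0.75 + 0.28·0.92664 + 0.38·0.956256 = 0.877837.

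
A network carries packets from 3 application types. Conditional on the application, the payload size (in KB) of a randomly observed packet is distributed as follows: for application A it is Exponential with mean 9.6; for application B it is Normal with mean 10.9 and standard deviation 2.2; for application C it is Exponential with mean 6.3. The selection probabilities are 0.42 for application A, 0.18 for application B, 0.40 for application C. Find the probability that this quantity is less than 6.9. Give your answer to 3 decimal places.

Conditional on each application, P(X < 6.9): A: 0.512639; B: 0.0345182; C: 0.66554.
By total probability, P(X < 6.9) = 0.42·0.512639 + 0.18·0.0345182 + 0.4·0.66554 = 0.487738.

0.488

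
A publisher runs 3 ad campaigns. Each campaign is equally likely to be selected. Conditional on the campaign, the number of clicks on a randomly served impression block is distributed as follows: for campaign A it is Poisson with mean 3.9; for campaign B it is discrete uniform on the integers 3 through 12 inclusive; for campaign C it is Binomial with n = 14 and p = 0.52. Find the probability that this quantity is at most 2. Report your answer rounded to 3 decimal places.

0.086

Conditional on each campaign, P(X ≤ 2): A: 0.253125; B: 0; C: 0.00423799.
By total probability, P(X ≤ 2) = 0.333333·0.253125 + 0.333333·0 + 0.333333·0.00423799 = 0.0857877.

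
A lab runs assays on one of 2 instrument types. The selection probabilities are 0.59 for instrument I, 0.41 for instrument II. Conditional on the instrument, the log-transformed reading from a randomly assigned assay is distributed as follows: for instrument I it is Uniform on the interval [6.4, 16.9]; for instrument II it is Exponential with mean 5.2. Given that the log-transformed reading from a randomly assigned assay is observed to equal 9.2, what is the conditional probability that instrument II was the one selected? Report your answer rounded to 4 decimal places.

Likelihoods f(9.2 | ·): I: 0.0952381; II: 0.0327816.
Posterior ∝ prior × likelihood. Numerator for II: 0.41·0.0327816 = 0.0134404.
Normalizing constant: 0.59·0.0952381 + 0.41·0.0327816 = 0.0696309.
P(II | observation) = 0.0134404 / 0.0696309 = 0.193024.

0.1930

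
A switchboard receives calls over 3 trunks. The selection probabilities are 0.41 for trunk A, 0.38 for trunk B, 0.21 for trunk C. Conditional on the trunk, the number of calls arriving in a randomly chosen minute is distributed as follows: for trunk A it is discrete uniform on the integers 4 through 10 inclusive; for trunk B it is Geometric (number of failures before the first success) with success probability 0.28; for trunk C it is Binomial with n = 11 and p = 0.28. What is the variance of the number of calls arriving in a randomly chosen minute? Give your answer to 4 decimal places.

9.9948

Per component, A: μ=7, E[X²]=53; B: μ=2.57143, E[X²]=15.7959; C: μ=3.08, E[X²]=11.704.
E[X] = 0.41·7 + 0.38·2.57143 + 0.21·3.08 = 4.49394.
E[X²] = 0.41·53 + 0.38·15.7959 + 0.21·11.704 = 30.1903.
Var(X) = E[X²] − (E[X])² = 30.1903 − 20.1955 = 9.99477.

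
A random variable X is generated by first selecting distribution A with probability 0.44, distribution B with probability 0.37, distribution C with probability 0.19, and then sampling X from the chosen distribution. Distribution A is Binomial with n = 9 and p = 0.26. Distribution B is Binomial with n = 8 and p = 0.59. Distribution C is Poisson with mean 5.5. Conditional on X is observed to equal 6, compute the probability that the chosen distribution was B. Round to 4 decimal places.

Likelihoods P(X=6 | ·): A: 0.0105151; B: 0.198535; C: 0.157117.
Posterior ∝ prior × likelihood. Numerator for B: 0.37·0.198535 = 0.0734581.
Normalizing constant: 0.44·0.0105151 + 0.37·0.198535 + 0.19·0.157117 = 0.107937.
P(B | observation) = 0.0734581 / 0.107937 = 0.680564.

0.6806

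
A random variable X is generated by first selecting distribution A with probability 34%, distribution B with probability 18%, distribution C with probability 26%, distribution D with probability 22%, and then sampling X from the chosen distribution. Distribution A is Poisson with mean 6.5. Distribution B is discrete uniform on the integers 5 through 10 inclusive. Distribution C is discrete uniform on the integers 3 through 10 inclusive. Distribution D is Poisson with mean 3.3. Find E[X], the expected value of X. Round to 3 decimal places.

Component means — A: 6.5; B: 7.5; C: 6.5; D: 3.3.
E[X] = 0.34·6.5 + 0.18·7.5 + 0.26·6.5 + 0.22·3.3 = 5.976.

5.976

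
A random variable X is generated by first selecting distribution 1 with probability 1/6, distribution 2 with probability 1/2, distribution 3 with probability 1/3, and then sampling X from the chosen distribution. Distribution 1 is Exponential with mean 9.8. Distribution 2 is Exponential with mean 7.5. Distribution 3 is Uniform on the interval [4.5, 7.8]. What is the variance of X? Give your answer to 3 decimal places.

45.919

Per component, 1: μ=9.8, E[X²]=192.08; 2: μ=7.5, E[X²]=112.5; 3: μ=6.15, E[X²]=38.73.
E[X] = 0.166667·9.8 + 0.5·7.5 + 0.333333·6.15 = 7.43333.
E[X²] = 0.166667·192.08 + 0.5·112.5 + 0.333333·38.73 = 101.173.
Var(X) = E[X²] − (E[X])² = 101.173 − 55.2544 = 45.9189.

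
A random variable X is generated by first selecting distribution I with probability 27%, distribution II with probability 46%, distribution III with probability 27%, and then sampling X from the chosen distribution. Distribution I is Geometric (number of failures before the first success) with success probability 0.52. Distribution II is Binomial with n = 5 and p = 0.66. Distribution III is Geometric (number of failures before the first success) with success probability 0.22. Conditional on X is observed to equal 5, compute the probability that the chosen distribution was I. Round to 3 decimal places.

Likelihoods P(X=5 | ·): I: 0.0132498; II: 0.125233; III: 0.0635178.
Posterior ∝ prior × likelihood. Numerator for I: 0.27·0.0132498 = 0.00357745.
Normalizing constant: 0.27·0.0132498 + 0.46·0.125233 + 0.27·0.0635178 = 0.0783346.
P(I | observation) = 0.00357745 / 0.0783346 = 0.0456688.

0.046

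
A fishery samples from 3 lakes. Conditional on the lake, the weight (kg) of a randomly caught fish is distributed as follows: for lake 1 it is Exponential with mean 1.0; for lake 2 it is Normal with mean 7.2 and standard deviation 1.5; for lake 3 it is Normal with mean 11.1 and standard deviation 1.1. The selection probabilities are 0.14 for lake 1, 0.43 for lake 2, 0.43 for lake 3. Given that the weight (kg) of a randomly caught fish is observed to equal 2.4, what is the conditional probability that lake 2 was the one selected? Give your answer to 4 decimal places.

Likelihoods f(2.4 | ·): 1: 0.090718; 2: 0.00158939; 3: 9.46564e-15.
Posterior ∝ prior × likelihood. Numerator for 2: 0.43·0.00158939 = 0.000683439.
Normalizing constant: 0.14·0.090718 + 0.43·0.00158939 + 0.43·9.46564e-15 = 0.013384.
P(2 | observation) = 0.000683439 / 0.013384 = 0.051064.

0.0511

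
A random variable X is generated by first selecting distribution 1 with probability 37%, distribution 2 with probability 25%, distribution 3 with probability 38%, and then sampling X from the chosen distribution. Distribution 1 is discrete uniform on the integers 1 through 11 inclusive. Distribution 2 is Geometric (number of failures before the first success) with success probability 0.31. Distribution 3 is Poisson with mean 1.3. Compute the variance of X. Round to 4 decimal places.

10.4939

Per component, 1: μ=6, E[X²]=46; 2: μ=2.22581, E[X²]=12.1342; 3: μ=1.3, E[X²]=2.99.
E[X] = 0.37·6 + 0.25·2.22581 + 0.38·1.3 = 3.27045.
E[X²] = 0.37·46 + 0.25·12.1342 + 0.38·2.99 = 21.1898.
Var(X) = E[X²] − (E[X])² = 21.1898 − 10.6959 = 10.4939.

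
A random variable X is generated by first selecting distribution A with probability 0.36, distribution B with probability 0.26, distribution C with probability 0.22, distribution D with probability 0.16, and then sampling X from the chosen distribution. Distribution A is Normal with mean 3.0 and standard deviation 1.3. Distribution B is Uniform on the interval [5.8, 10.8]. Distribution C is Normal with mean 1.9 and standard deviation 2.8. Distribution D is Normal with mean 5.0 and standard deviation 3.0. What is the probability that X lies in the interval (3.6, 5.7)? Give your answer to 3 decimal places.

0.193

Conditional on each component, P(3.6 < X < 5.7): A: 0.303302; B: 0; C: 0.18451; D: 0.27188.
By total probability, P(3.6 < X < 5.7) = 0.36·0.303302 + 0.26·0 + 0.22·0.18451 + 0.16·0.27188 = 0.193282.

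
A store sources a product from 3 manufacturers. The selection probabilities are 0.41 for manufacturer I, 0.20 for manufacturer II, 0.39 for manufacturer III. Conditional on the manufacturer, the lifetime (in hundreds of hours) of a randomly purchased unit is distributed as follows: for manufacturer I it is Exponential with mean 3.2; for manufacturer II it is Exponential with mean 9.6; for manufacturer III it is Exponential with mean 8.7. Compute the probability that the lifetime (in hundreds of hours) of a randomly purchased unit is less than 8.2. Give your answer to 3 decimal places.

Conditional on each manufacturer, P(X < 8.2): I: 0.922888; II: 0.574362; III: 0.610359.
By total probability, P(X < 8.2) = 0.41·0.922888 + 0.2·0.574362 + 0.39·0.610359 = 0.731297.

0.731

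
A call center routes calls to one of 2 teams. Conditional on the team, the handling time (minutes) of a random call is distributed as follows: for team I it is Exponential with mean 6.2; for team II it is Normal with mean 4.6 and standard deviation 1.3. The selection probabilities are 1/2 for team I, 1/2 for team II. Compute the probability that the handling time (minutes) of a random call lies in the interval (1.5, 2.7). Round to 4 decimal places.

0.1008

Conditional on each team, P(1.5 < X < 2.7): I: 0.138155; II: 0.0633854.
By total probability, P(1.5 < X < 2.7) = 0.5·0.138155 + 0.5·0.0633854 = 0.10077.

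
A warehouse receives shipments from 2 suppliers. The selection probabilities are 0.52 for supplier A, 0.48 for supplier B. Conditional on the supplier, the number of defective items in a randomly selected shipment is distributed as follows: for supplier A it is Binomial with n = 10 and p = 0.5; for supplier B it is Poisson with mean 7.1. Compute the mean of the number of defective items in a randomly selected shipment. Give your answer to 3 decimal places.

6.008

Component means — A: 5; B: 7.1.
E[X] = 0.52·5 + 0.48·7.1 = 6.008.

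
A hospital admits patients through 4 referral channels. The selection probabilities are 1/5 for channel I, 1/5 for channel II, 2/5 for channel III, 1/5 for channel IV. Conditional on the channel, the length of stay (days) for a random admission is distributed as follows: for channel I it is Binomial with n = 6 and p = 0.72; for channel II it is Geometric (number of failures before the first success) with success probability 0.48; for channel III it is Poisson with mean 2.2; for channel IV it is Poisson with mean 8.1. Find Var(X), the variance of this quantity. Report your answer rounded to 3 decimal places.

9.397

Per component, I: μ=4.32, E[X²]=19.872; II: μ=1.08333, E[X²]=3.43056; III: μ=2.2, E[X²]=7.04; IV: μ=8.1, E[X²]=73.71.
E[X] = 0.2·4.32 + 0.2·1.08333 + 0.4·2.2 + 0.2·8.1 = 3.58067.
E[X²] = 0.2·19.872 + 0.2·3.43056 + 0.4·7.04 + 0.2·73.71 = 22.2185.
Var(X) = E[X²] − (E[X])² = 22.2185 − 12.8212 = 9.39734.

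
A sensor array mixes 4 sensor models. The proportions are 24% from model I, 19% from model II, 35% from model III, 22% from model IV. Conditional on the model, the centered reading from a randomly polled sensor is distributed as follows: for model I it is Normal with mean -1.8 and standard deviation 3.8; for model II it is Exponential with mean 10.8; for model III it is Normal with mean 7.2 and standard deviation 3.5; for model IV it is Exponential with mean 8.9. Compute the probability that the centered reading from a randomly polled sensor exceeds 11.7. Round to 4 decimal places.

0.1582

Conditional on each model, P(X > 11.7): I: 0.000190699; II: 0.338465; III: 0.0992714; IV: 0.26858.
By total probability, P(X > 11.7) = 0.24·0.000190699 + 0.19·0.338465 + 0.35·0.0992714 + 0.22·0.26858 = 0.158187.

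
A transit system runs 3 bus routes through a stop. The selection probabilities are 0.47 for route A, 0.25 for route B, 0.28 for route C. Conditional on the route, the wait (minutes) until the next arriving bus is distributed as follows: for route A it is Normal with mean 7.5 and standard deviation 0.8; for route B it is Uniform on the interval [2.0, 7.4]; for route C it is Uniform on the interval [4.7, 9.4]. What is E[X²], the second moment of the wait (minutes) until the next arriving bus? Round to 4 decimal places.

For each component E[X²] = Var + (mean)², giving A: 56.89; B: 24.52; C: 51.5433.
Overall E[X²] = 0.47·56.89 + 0.25·24.52 + 0.28·51.5433 = 47.3004.

47.3004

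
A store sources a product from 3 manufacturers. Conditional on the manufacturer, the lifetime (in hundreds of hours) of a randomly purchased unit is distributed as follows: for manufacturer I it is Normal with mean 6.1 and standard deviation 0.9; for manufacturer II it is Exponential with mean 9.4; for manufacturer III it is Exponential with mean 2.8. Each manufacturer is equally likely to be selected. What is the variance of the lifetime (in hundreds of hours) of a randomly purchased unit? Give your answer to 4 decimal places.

Per component, I: μ=6.1, E[X²]=38.02; II: μ=9.4, E[X²]=176.72; III: μ=2.8, E[X²]=15.68.
E[X] = 0.333333·6.1 + 0.333333·9.4 + 0.333333·2.8 = 6.1.
E[X²] = 0.333333·38.02 + 0.333333·176.72 + 0.333333·15.68 = 76.8067.
Var(X) = E[X²] − (E[X])² = 76.8067 − 37.21 = 39.5967.

39.5967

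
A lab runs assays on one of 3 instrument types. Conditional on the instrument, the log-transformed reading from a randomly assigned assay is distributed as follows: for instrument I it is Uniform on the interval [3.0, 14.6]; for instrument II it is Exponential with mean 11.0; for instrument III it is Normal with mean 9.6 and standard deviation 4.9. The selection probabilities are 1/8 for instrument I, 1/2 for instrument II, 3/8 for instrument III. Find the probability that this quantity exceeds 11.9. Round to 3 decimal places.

0.318

Conditional on each instrument, P(X > 11.9): I: 0.232759; II: 0.338979; III: 0.319396.
By total probability, P(X > 11.9) = 0.125·0.232759 + 0.5·0.338979 + 0.375·0.319396 = 0.318358.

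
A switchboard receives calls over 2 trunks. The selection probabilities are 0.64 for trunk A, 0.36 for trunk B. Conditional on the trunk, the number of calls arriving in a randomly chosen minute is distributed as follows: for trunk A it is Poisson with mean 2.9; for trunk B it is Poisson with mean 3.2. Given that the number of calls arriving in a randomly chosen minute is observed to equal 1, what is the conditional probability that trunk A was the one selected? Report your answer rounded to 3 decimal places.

Likelihoods P(X=1 | ·): A: 0.159567; B: 0.130439.
Posterior ∝ prior × likelihood. Numerator for A: 0.64·0.159567 = 0.102123.
Normalizing constant: 0.64·0.159567 + 0.36·0.130439 = 0.149081.
P(A | observation) = 0.102123 / 0.149081 = 0.685017.

0.685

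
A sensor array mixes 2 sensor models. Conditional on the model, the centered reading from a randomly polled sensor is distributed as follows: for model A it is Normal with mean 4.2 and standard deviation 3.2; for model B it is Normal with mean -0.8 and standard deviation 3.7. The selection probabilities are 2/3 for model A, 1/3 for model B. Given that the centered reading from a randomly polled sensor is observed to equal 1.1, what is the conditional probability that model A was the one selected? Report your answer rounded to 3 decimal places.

0.623

Likelihoods f(1.1 | ·): A: 0.0779781; B: 0.0945034.
Posterior ∝ prior × likelihood. Numerator for A: 0.666667·0.0779781 = 0.0519854.
Normalizing constant: 0.666667·0.0779781 + 0.333333·0.0945034 = 0.0834865.
P(A | observation) = 0.0519854 / 0.0834865 = 0.62268.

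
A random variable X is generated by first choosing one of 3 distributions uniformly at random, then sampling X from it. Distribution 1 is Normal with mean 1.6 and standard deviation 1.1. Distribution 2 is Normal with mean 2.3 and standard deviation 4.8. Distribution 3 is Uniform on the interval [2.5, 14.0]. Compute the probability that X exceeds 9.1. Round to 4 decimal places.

0.1681

Conditional on each component, P(X > 9.1): 1: 4.60998e-12; 2: 0.0782902; 3: 0.426087.
By total probability, P(X > 9.1) = 0.333333·4.60998e-12 + 0.333333·0.0782902 + 0.333333·0.426087 = 0.168126.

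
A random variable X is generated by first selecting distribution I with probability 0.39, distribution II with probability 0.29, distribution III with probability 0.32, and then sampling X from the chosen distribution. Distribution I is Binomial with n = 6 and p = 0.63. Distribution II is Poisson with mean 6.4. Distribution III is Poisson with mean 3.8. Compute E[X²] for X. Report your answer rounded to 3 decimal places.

For each component E[X²] = Var + (mean)², giving I: 15.687; II: 47.36; III: 18.24.
Overall E[X²] = 0.39·15.687 + 0.29·47.36 + 0.32·18.24 = 25.6891.

25.689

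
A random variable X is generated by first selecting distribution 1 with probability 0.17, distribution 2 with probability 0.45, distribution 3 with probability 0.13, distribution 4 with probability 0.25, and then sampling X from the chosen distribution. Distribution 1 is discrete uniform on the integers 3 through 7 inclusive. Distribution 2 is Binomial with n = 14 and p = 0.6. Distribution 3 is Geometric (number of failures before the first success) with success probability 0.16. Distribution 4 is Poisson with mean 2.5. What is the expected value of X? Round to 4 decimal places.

5.9375

Component means — 1: 5; 2: 8.4; 3: 5.25; 4: 2.5.
E[X] = 0.17·5 + 0.45·8.4 + 0.13·5.25 + 0.25·2.5 = 5.9375.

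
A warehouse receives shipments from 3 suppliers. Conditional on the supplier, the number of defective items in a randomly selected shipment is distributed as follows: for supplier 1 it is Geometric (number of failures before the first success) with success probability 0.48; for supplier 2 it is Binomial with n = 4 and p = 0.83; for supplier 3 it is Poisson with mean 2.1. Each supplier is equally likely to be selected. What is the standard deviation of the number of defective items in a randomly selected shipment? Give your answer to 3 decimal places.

1.574

Per component, 1: μ=1.08333, E[X²]=3.43056; 2: μ=3.32, E[X²]=11.5868; 3: μ=2.1, E[X²]=6.51.
E[X] = 0.333333·1.08333 + 0.333333·3.32 + 0.333333·2.1 = 2.16778.
E[X²] = 0.333333·3.43056 + 0.333333·11.5868 + 0.333333·6.51 = 7.17579.
Var(X) = E[X²] − (E[X])² = 7.17579 − 4.69926 = 2.47652.
SD(X) = √2.47652 = 1.5737.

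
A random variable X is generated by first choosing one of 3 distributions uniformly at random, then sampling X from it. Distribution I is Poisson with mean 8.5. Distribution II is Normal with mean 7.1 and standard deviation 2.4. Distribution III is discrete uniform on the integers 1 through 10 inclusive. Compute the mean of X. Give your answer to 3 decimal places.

Component means — I: 8.5; II: 7.1; III: 5.5.
E[X] = 0.333333·8.5 + 0.333333·7.1 + 0.333333·5.5 = 7.03333.

7.033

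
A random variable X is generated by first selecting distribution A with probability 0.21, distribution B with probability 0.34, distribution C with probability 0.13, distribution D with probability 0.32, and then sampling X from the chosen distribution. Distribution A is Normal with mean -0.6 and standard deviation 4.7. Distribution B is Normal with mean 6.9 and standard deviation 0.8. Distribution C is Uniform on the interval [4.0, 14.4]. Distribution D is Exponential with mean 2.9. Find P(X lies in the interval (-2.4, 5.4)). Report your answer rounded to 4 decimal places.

Conditional on each component, P(-2.4 < X < 5.4): A: 0.54826; B: 0.0303964; C: 0.134615; D: 0.844649.
By total probability, P(-2.4 < X < 5.4) = 0.21·0.54826 + 0.34·0.0303964 + 0.13·0.134615 + 0.32·0.844649 = 0.413257.

0.4133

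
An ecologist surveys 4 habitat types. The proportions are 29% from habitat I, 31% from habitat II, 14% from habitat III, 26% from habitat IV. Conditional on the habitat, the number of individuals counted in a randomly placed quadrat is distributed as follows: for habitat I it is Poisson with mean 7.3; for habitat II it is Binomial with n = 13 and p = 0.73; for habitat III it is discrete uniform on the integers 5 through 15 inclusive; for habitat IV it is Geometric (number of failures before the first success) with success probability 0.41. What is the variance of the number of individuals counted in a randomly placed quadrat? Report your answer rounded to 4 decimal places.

16.4445

Per component, I: μ=7.3, E[X²]=60.59; II: μ=9.49, E[X²]=92.6224; III: μ=10, E[X²]=110; IV: μ=1.43902, E[X²]=5.58061.
E[X] = 0.29·7.3 + 0.31·9.49 + 0.14·10 + 0.26·1.43902 = 6.83305.
E[X²] = 0.29·60.59 + 0.31·92.6224 + 0.14·110 + 0.26·5.58061 = 63.135.
Var(X) = E[X²] − (E[X])² = 63.135 − 46.6905 = 16.4445.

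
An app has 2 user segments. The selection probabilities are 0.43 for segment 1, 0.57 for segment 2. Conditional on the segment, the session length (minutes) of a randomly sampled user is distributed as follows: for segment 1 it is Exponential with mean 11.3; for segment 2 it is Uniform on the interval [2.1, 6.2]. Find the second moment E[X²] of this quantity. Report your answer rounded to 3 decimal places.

For each component E[X²] = Var + (mean)², giving 1: 255.38; 2: 18.6233.
Overall E[X²] = 0.43·255.38 + 0.57·18.6233 = 120.429.

120.429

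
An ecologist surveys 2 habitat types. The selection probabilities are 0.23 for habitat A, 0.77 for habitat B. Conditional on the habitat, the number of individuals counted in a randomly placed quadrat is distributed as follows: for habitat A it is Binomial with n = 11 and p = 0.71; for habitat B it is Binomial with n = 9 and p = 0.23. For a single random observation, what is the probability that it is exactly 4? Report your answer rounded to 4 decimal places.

0.0768

Conditional on each habitat, P(X = 4): A: 0.0144655; B: 0.0954411.
By total probability, P(X = 4) = 0.23·0.0144655 + 0.77·0.0954411 = 0.0768167.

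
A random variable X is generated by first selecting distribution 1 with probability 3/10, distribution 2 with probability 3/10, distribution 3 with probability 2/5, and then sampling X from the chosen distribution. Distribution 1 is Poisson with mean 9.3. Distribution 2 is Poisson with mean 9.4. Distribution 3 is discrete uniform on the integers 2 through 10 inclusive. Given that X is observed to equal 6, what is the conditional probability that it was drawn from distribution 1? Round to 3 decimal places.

0.265

Likelihoods P(X=6 | ·): 1: 0.0821536; 2: 0.0792623; 3: 0.111111.
Posterior ∝ prior × likelihood. Numerator for 1: 0.3·0.0821536 = 0.0246461.
Normalizing constant: 0.3·0.0821536 + 0.3·0.0792623 + 0.4·0.111111 = 0.0928692.
P(1 | observation) = 0.0246461 / 0.0928692 = 0.265385.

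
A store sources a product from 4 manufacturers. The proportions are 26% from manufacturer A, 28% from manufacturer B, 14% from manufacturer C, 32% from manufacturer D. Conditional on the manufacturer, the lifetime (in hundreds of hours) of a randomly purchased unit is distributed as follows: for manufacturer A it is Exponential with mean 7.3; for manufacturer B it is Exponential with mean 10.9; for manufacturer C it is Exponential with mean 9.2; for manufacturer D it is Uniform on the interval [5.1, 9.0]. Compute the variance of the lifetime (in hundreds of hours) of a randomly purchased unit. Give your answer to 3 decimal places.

Per component, A: μ=7.3, E[X²]=106.58; B: μ=10.9, E[X²]=237.62; C: μ=9.2, E[X²]=169.28; D: μ=7.05, E[X²]=50.97.
E[X] = 0.26·7.3 + 0.28·10.9 + 0.14·9.2 + 0.32·7.05 = 8.494.
E[X²] = 0.26·106.58 + 0.28·237.62 + 0.14·169.28 + 0.32·50.97 = 134.254.
Var(X) = E[X²] − (E[X])² = 134.254 − 72.148 = 62.106.

62.106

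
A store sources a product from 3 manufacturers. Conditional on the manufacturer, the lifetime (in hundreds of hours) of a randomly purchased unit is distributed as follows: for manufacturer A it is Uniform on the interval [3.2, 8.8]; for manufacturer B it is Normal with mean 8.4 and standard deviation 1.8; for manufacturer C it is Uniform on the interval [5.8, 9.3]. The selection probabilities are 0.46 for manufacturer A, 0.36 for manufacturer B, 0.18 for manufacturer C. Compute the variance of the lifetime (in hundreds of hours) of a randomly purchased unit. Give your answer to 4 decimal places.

Per component, A: μ=6, E[X²]=38.6133; B: μ=8.4, E[X²]=73.8; C: μ=7.55, E[X²]=58.0233.
E[X] = 0.46·6 + 0.36·8.4 + 0.18·7.55 = 7.143.
E[X²] = 0.46·38.6133 + 0.36·73.8 + 0.18·58.0233 = 54.7743.
Var(X) = E[X²] − (E[X])² = 54.7743 − 51.0224 = 3.75188.

3.7519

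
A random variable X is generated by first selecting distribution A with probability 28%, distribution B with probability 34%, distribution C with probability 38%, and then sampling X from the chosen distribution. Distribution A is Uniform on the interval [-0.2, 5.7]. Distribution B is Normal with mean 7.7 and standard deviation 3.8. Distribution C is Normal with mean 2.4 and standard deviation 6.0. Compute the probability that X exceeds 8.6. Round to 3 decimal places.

Conditional on each component, P(X > 8.6): A: 0; B: 0.40639; C: 0.150724.
By total probability, P(X > 8.6) = 0.28·0 + 0.34·0.40639 + 0.38·0.150724 = 0.195448.

0.195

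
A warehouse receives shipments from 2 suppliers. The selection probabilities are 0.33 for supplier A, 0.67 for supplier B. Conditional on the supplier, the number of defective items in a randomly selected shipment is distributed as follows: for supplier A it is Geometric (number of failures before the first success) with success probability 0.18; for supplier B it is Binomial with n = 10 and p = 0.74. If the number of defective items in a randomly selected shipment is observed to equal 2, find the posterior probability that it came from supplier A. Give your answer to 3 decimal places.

0.991

Likelihoods P(X=2 | ·): A: 0.121032; B: 0.000514592.
Posterior ∝ prior × likelihood. Numerator for A: 0.33·0.121032 = 0.0399406.
Normalizing constant: 0.33·0.121032 + 0.67·0.000514592 = 0.0402853.
P(A | observation) = 0.0399406 / 0.0402853 = 0.991442.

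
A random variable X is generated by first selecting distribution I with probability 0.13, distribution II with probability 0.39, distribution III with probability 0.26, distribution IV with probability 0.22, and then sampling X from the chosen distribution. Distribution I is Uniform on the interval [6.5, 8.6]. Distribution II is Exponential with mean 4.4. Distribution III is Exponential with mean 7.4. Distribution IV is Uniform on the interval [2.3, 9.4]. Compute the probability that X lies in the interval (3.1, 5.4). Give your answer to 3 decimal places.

0.195

Conditional on each component, P(3.1 < X < 5.4): I: 0; II: 0.201242; III: 0.175718; IV: 0.323944.
By total probability, P(3.1 < X < 5.4) = 0.13·0 + 0.39·0.201242 + 0.26·0.175718 + 0.22·0.323944 = 0.195439.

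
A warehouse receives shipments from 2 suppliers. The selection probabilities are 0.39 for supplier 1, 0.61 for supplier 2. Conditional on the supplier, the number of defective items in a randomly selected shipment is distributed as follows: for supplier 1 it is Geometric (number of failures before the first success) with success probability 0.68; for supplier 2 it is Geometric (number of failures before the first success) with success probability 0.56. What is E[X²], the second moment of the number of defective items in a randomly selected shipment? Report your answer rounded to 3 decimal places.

1.589

For each component E[X²] = Var + (mean)², giving 1: 0.913495; 2: 2.02041.
Overall E[X²] = 0.39·0.913495 + 0.61·2.02041 = 1.58871.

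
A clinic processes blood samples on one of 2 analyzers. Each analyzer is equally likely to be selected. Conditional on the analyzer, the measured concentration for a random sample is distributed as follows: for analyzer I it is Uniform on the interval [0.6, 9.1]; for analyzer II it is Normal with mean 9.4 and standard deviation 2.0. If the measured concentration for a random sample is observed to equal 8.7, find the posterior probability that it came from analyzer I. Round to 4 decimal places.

0.3854

Likelihoods f(8.7 | ·): I: 0.117647; II: 0.18762.
Posterior ∝ prior × likelihood. Numerator for I: 0.5·0.117647 = 0.0588235.
Normalizing constant: 0.5·0.117647 + 0.5·0.18762 = 0.152634.
P(I | observation) = 0.0588235 / 0.152634 = 0.38539.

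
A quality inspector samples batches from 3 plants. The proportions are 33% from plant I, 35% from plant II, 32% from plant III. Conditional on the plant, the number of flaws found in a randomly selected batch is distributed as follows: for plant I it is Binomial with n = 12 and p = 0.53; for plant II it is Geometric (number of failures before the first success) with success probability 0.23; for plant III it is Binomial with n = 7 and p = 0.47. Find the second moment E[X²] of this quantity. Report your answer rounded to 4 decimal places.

For each component E[X²] = Var + (mean)², giving I: 43.4388; II: 25.7637; III: 12.5678.
Overall E[X²] = 0.33·43.4388 + 0.35·25.7637 + 0.32·12.5678 = 27.3738.

27.3738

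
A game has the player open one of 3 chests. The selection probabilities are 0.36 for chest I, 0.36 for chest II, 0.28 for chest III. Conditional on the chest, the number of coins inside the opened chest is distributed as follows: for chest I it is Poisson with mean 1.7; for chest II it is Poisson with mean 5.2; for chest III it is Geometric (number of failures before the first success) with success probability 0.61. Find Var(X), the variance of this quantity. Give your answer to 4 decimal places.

Per component, I: μ=1.7, E[X²]=4.59; II: μ=5.2, E[X²]=32.24; III: μ=0.639344, E[X²]=1.45687.
E[X] = 0.36·1.7 + 0.36·5.2 + 0.28·0.639344 = 2.66302.
E[X²] = 0.36·4.59 + 0.36·32.24 + 0.28·1.45687 = 13.6667.
Var(X) = E[X²] − (E[X])² = 13.6667 − 7.09166 = 6.57507.

6.5751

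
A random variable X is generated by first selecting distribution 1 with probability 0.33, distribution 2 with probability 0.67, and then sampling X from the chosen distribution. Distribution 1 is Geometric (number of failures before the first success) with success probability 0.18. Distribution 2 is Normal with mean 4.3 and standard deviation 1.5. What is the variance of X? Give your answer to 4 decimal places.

9.8738

Per component, 1: μ=4.55556, E[X²]=46.0617; 2: μ=4.3, E[X²]=20.74.
E[X] = 0.33·4.55556 + 0.67·4.3 = 4.38433.
E[X²] = 0.33·46.0617 + 0.67·20.74 = 29.0962.
Var(X) = E[X²] − (E[X])² = 29.0962 − 19.2224 = 9.87379.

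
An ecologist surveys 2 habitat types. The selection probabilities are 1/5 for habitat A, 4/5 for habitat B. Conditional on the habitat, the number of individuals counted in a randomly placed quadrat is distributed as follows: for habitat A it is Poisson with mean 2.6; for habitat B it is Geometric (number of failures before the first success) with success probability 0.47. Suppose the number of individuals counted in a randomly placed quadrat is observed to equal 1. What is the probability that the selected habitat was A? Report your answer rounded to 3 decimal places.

Likelihoods P(X=1 | ·): A: 0.193111; B: 0.2491.
Posterior ∝ prior × likelihood. Numerator for A: 0.2·0.193111 = 0.0386223.
Normalizing constant: 0.2·0.193111 + 0.8·0.2491 = 0.237902.
P(A | observation) = 0.0386223 / 0.237902 = 0.162345.

0.162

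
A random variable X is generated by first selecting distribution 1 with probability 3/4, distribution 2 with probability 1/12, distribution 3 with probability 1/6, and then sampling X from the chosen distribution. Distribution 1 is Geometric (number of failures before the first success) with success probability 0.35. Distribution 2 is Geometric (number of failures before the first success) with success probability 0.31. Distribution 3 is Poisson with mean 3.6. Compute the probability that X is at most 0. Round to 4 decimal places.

Conditional on each component, P(X ≤ 0): 1: 0.35; 2: 0.31; 3: 0.0273237.
By total probability, P(X ≤ 0) = 0.75·0.35 + 0.0833333·0.31 + 0.166667·0.0273237 = 0.292887.

0.2929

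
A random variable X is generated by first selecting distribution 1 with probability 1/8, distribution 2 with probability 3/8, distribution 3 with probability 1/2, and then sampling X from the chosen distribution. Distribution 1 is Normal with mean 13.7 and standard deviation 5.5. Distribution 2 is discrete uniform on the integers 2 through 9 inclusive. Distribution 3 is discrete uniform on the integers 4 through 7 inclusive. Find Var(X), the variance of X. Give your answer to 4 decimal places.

Per component, 1: μ=13.7, E[X²]=217.94; 2: μ=5.5, E[X²]=35.5; 3: μ=5.5, E[X²]=31.5.
E[X] = 0.125·13.7 + 0.375·5.5 + 0.5·5.5 = 6.525.
E[X²] = 0.125·217.94 + 0.375·35.5 + 0.5·31.5 = 56.305.
Var(X) = E[X²] − (E[X])² = 56.305 − 42.5756 = 13.7294.

13.7294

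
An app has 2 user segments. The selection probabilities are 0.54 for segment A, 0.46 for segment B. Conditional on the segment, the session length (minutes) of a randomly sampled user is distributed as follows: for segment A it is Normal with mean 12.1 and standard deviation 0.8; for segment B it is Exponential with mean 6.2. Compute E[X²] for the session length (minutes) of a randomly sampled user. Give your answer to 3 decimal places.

114.772

For each component E[X²] = Var + (mean)², giving A: 147.05; B: 76.88.
Overall E[X²] = 0.54·147.05 + 0.46·76.88 = 114.772.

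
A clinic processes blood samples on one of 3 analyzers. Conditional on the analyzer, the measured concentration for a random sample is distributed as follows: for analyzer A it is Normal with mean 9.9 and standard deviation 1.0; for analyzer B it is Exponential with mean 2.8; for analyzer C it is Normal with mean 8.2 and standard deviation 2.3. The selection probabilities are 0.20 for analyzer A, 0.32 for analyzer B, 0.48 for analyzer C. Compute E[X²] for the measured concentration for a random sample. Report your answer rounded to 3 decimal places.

59.634

For each component E[X²] = Var + (mean)², giving A: 99.01; B: 15.68; C: 72.53.
Overall E[X²] = 0.2·99.01 + 0.32·15.68 + 0.48·72.53 = 59.634.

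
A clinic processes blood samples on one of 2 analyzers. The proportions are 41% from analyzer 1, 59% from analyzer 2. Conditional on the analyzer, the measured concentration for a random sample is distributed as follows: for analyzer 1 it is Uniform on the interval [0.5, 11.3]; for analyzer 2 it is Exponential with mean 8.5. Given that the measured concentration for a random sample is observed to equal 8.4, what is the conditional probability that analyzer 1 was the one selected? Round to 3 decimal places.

Likelihoods f(8.4 | ·): 1: 0.0925926; 2: 0.0437921.
Posterior ∝ prior × likelihood. Numerator for 1: 0.41·0.0925926 = 0.037963.
Normalizing constant: 0.41·0.0925926 + 0.59·0.0437921 = 0.0638003.
P(1 | observation) = 0.037963 / 0.0638003 = 0.595028.

0.595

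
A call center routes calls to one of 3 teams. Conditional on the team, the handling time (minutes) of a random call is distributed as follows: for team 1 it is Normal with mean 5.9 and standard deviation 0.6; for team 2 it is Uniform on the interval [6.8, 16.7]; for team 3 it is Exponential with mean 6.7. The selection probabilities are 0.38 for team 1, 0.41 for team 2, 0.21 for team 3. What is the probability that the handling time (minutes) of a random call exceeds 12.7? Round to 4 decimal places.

0.1972

Conditional on each team, P(X > 12.7): 1: 0; 2: 0.40404; 3: 0.15024.
By total probability, P(X > 12.7) = 0.38·0 + 0.41·0.40404 + 0.21·0.15024 = 0.197207.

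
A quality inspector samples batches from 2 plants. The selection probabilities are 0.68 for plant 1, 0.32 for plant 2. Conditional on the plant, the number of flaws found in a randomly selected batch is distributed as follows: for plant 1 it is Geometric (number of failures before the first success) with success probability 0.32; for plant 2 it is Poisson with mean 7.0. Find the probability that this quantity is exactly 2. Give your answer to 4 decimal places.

Conditional on each plant, P(X = 2): 1: 0.147968; 2: 0.0223411.
By total probability, P(X = 2) = 0.68·0.147968 + 0.32·0.0223411 = 0.107767.

0.1078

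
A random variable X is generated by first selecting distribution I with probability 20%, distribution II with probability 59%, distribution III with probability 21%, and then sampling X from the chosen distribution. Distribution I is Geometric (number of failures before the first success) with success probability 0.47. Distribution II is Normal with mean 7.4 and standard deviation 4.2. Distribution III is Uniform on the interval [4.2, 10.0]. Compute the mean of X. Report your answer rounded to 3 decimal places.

6.083

Component means — I: 1.12766; II: 7.4; III: 7.1.
E[X] = 0.2·1.12766 + 0.59·7.4 + 0.21·7.1 = 6.08253.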